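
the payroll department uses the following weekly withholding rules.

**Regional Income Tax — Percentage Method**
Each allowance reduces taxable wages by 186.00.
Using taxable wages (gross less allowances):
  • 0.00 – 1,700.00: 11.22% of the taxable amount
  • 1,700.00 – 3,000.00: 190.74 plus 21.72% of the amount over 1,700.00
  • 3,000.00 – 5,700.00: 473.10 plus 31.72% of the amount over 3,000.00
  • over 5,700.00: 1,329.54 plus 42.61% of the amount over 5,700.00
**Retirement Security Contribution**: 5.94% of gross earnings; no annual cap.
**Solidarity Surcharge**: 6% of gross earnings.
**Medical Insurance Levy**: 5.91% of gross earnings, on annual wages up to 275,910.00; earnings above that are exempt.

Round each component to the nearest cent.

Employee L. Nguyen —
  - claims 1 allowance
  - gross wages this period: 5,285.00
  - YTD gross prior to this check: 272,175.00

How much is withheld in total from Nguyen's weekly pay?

1,990.67

Regional Income Tax: taxable = 5,285.00 − 1×186.00 = 5,099.00
  473.10 + 31.72% × (5,099.00 − 3,000.00) = 473.10 + 31.72% × 2,099.00 = 1,138.90
Retirement Security Contribution: 5.94% × 5,285.00 = 313.93
Solidarity Surcharge: 6% × 5,285.00 = 317.10
Medical Insurance Levy: cap 275,910.00 − YTD 272,175.00 = 3,735.00 subject; 5.91% × 3,735.00 = 220.74
Total: 1,138.90 + 313.93 + 317.10 + 220.74 = 1,990.67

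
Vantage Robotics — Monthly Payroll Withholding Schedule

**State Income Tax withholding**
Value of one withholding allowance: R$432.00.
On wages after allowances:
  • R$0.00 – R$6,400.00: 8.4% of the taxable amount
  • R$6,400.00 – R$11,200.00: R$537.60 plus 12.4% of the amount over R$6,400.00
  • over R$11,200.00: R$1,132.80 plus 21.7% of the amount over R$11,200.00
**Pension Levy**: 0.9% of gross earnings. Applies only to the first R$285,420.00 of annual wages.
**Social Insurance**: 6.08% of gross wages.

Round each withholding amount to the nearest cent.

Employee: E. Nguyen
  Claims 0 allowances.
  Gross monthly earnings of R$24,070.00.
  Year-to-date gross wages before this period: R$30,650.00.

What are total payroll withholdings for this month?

R$5,605.68

State Income Tax: taxable = R$24,070.00
  R$1,132.80 + 21.7% × (R$24,070.00 − R$11,200.00) = R$1,132.80 + 21.7% × R$12,870.00 = R$3,925.59
Pension Levy: 0.9% × R$24,070.00 = R$216.63
Social Insurance: 6.08% × R$24,070.00 = R$1,463.46
Total: R$3,925.59 + R$216.63 + R$1,463.46 = R$5,605.68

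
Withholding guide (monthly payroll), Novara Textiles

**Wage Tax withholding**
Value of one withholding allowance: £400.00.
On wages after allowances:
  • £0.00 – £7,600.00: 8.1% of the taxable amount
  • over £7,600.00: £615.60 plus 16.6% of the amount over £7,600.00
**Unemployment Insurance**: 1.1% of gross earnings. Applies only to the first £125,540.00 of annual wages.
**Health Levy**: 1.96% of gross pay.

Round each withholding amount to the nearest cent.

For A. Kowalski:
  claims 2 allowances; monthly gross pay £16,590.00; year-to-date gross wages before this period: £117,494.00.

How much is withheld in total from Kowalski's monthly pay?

Wage Tax: taxable = £16,590.00 − 2×£400.00 = £15,790.00
  £615.60 + 16.6% × (£15,790.00 − £7,600.00) = £615.60 + 16.6% × £8,190.00 = £1,975.14
Unemployment Insurance: cap £125,540.00 − YTD £117,494.00 = £8,046.00 subject; 1.1% × £8,046.00 = £88.51
Health Levy: 1.96% × £16,590.00 = £325.16
Total: £1,975.14 + £88.51 + £325.16 = £2,388.81

£2,388.81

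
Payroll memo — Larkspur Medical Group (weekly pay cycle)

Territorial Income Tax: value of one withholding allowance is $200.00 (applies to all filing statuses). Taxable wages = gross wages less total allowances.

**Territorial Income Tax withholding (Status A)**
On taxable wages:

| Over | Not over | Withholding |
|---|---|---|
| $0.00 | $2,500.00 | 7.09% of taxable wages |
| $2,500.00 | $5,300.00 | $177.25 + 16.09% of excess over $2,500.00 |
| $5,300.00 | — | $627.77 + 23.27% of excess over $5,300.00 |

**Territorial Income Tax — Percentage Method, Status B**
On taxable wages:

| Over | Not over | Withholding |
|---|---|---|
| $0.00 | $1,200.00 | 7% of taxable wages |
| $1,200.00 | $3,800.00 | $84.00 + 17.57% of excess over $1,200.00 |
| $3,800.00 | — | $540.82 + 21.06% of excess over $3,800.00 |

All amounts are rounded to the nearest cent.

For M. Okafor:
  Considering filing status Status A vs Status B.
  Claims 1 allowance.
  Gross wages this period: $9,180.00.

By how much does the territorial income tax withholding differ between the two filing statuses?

Territorial Income Tax (Status A): taxable = $9,180.00 − 1×$200.00 = $8,980.00
  $627.77 + 23.27% × ($8,980.00 − $5,300.00) = $627.77 + 23.27% × $3,680.00 = $1,484.11
Territorial Income Tax (Status B): taxable = $9,180.00 − 1×$200.00 = $8,980.00
  $540.82 + 21.06% × ($8,980.00 − $3,800.00) = $540.82 + 21.06% × $5,180.00 = $1,631.73
Difference: |$1,484.11 − $1,631.73| = $147.62 (higher under Status B)

$147.62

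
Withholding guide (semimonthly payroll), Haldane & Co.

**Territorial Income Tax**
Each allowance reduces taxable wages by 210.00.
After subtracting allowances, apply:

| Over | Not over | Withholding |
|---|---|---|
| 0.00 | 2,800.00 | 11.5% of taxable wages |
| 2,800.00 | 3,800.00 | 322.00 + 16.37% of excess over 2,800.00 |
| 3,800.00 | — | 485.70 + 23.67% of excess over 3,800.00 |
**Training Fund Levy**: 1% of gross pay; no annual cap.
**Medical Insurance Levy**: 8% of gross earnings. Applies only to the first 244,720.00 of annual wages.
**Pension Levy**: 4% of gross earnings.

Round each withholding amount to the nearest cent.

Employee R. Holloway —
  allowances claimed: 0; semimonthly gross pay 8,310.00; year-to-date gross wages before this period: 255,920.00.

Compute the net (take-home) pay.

Territorial Income Tax: taxable = 8,310.00
  485.70 + 23.67% × (8,310.00 − 3,800.00) = 485.70 + 23.67% × 4,510.00 = 1,553.22
Training Fund Levy: 1% × 8,310.00 = 83.10
Medical Insurance Levy: YTD 255,920.00 ≥ cap 244,720.00 → 0.00
Pension Levy: 4% × 8,310.00 = 332.40
Total withheld: 1,553.22 + 83.10 + 0.00 + 332.40 = 1,968.72
Net pay: 8,310.00 − 1,968.72 = 6,341.28

6,341.28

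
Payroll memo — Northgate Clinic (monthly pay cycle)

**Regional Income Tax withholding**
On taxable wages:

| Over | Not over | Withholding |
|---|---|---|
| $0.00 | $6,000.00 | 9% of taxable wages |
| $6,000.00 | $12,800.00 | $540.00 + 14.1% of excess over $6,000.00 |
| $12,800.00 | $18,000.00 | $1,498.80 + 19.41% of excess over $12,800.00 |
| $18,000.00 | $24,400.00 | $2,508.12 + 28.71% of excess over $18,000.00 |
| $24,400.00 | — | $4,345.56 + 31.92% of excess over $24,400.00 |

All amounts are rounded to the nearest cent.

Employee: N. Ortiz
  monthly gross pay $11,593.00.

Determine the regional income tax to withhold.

$1,328.61

Regional Income Tax: taxable = $11,593.00
  $540.00 + 14.1% × ($11,593.00 − $6,000.00) = $540.00 + 14.1% × $5,593.00 = $1,328.61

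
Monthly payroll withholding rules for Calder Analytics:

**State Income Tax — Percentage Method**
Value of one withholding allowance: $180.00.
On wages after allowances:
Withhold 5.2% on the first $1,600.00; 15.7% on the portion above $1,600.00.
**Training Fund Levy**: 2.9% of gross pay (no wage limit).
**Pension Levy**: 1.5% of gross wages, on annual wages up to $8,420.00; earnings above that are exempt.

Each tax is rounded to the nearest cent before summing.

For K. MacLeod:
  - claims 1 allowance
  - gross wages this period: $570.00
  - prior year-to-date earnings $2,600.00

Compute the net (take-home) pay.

State Income Tax: taxable = $570.00 − 1×$180.00 = $390.00
  5.2% × $390.00 = $20.28
Training Fund Levy: 2.9% × $570.00 = $16.53
Pension Levy: 1.5% × $570.00 = $8.55
Total withheld: $20.28 + $16.53 + $8.55 = $45.36
Net pay: $570.00 − $45.36 = $524.64

$524.64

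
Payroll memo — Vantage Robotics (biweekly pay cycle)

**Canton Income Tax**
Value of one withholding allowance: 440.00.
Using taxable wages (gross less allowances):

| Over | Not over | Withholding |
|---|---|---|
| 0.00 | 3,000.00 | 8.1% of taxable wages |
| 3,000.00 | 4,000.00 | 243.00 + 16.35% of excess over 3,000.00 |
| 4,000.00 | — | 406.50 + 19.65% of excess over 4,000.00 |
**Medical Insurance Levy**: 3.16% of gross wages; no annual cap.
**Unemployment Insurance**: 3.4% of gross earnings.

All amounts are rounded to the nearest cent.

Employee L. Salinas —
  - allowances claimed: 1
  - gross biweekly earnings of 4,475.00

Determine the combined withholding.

706.94

Canton Income Tax: taxable = 4,475.00 − 1×440.00 = 4,035.00
  406.50 + 19.65% × (4,035.00 − 4,000.00) = 406.50 + 19.65% × 35.00 = 413.38
Medical Insurance Levy: 3.16% × 4,475.00 = 141.41
Unemployment Insurance: 3.4% × 4,475.00 = 152.15
Total: 413.38 + 141.41 + 152.15 = 706.94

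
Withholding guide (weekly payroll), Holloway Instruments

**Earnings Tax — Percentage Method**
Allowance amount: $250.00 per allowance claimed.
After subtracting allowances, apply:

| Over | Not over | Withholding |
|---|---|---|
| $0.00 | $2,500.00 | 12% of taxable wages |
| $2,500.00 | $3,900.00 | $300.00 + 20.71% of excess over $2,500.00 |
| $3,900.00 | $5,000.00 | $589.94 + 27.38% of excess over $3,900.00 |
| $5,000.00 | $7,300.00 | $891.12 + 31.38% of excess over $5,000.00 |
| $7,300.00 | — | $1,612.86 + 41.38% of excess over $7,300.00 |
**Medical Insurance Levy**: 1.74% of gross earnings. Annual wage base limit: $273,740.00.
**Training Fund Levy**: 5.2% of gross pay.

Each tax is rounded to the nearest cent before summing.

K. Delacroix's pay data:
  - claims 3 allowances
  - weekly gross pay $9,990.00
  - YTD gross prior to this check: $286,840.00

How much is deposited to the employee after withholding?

$7,054.89

Earnings Tax: taxable = $9,990.00 − 3×$250.00 = $9,240.00
  $1,612.86 + 41.38% × ($9,240.00 − $7,300.00) = $1,612.86 + 41.38% × $1,940.00 = $2,415.63
Medical Insurance Levy: YTD $286,840.00 ≥ cap $273,740.00 → $0.00
Training Fund Levy: 5.2% × $9,990.00 = $519.48
Total withheld: $2,415.63 + $0.00 + $519.48 = $2,935.11
Net pay: $9,990.00 − $2,935.11 = $7,054.89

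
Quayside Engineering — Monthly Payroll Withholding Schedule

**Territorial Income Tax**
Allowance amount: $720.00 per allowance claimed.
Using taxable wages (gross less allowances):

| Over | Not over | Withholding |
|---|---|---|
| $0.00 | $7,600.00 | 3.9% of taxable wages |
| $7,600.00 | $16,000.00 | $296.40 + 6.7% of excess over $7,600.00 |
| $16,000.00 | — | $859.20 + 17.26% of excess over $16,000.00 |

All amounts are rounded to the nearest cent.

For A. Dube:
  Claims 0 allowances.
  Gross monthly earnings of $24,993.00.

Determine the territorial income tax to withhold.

Territorial Income Tax: taxable = $24,993.00
  $859.20 + 17.26% × ($24,993.00 − $16,000.00) = $859.20 + 17.26% × $8,993.00 = $2,411.39

$2,411.39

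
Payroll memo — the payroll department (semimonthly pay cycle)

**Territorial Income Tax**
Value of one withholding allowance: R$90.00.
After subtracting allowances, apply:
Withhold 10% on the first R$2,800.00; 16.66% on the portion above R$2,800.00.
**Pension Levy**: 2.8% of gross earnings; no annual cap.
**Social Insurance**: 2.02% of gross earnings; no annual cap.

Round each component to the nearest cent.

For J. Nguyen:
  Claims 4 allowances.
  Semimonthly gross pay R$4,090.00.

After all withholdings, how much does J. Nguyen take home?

R$3,457.92

Territorial Income Tax: taxable = R$4,090.00 − 4×R$90.00 = R$3,730.00
  R$280.00 + 16.66% × (R$3,730.00 − R$2,800.00) = R$280.00 + 16.66% × R$930.00 = R$434.94
Pension Levy: 2.8% × R$4,090.00 = R$114.52
Social Insurance: 2.02% × R$4,090.00 = R$82.62
Total withheld: R$434.94 + R$114.52 + R$82.62 = R$632.08
Net pay: R$4,090.00 − R$632.08 = R$3,457.92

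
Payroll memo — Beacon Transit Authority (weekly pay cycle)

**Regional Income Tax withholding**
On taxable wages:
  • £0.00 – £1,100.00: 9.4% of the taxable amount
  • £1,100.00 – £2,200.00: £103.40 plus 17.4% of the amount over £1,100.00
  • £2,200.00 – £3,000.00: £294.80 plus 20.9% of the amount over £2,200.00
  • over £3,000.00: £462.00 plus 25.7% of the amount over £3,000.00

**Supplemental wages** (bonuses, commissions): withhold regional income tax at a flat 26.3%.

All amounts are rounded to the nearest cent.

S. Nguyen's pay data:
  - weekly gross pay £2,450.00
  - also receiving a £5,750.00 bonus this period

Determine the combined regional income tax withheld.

£1,859.30

Regional Income Tax: taxable = £2,450.00
  £294.80 + 20.9% × (£2,450.00 − £2,200.00) = £294.80 + 20.9% × £250.00 = £347.05
Supplemental (26.3% flat on bonus): 26.3% × £5,750.00 = £1,512.25
Total regional income tax: £347.05 + £1,512.25 = £1,859.30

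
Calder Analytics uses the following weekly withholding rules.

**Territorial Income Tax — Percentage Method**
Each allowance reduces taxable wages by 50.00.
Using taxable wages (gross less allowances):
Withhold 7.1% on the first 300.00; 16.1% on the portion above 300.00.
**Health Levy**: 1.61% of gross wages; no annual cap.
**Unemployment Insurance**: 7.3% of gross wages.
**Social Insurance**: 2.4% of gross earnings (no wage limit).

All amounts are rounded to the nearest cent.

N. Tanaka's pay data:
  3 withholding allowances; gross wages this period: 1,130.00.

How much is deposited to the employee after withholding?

Territorial Income Tax: taxable = 1,130.00 − 3×50.00 = 980.00
  21.30 + 16.1% × (980.00 − 300.00) = 21.30 + 16.1% × 680.00 = 130.78
Health Levy: 1.61% × 1,130.00 = 18.19
Unemployment Insurance: 7.3% × 1,130.00 = 82.49
Social Insurance: 2.4% × 1,130.00 = 27.12
Total withheld: 130.78 + 18.19 + 82.49 + 27.12 = 258.58
Net pay: 1,130.00 − 258.58 = 871.42

871.42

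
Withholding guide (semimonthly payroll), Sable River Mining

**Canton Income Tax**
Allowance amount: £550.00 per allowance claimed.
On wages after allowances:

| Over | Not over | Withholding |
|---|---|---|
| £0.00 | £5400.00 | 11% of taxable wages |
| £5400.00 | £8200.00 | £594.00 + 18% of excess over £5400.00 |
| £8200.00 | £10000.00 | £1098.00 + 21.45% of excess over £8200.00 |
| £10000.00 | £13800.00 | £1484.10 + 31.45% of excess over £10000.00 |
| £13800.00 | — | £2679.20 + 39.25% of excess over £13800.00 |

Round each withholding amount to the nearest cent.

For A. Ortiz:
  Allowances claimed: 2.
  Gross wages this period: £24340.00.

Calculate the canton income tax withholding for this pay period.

Canton Income Tax: taxable = £24340.00 − 2×£550.00 = £23240.00
  £2679.20 + 39.25% × (£23240.00 − £13800.00) = £2679.20 + 39.25% × £9440.00 = £6384.40

£6384.40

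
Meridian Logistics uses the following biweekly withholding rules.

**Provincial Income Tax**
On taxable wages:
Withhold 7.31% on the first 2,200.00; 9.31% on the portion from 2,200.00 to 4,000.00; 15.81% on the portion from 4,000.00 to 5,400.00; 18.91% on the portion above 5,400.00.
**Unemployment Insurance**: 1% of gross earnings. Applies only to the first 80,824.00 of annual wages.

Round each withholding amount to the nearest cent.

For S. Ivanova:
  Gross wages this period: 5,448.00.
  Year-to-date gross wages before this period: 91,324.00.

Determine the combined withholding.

558.82

Provincial Income Tax: taxable = 5,448.00
  549.74 + 18.91% × (5,448.00 − 5,400.00) = 549.74 + 18.91% × 48.00 = 558.82
Unemployment Insurance: YTD 91,324.00 ≥ cap 80,824.00 → 0.00
Total: 558.82 + 0.00 = 558.82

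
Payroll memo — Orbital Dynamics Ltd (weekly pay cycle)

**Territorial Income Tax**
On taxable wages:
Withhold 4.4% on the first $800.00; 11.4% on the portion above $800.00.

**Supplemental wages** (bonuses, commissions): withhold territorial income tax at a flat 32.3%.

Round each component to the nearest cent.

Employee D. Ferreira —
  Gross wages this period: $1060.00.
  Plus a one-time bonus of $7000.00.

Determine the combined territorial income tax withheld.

Territorial Income Tax: taxable = $1060.00
  $35.20 + 11.4% × ($1060.00 − $800.00) = $35.20 + 11.4% × $260.00 = $64.84
Supplemental (32.3% flat on bonus): 32.3% × $7000.00 = $2261.00
Total territorial income tax: $64.84 + $2261.00 = $2325.84

$2325.84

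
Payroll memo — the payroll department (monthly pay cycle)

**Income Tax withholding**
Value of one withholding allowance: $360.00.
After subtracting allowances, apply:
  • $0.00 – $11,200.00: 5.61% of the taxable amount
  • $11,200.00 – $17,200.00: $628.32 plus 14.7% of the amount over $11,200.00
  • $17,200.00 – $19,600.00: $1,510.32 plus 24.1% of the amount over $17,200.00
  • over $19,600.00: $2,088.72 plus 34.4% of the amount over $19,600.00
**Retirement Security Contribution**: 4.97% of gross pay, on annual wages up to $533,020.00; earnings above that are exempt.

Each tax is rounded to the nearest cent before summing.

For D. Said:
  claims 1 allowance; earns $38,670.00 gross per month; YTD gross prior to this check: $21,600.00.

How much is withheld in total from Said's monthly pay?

$10,446.86

Income Tax: taxable = $38,670.00 − 1×$360.00 = $38,310.00
  $2,088.72 + 34.4% × ($38,310.00 − $19,600.00) = $2,088.72 + 34.4% × $18,710.00 = $8,524.96
Retirement Security Contribution: 4.97% × $38,670.00 = $1,921.90
Total: $8,524.96 + $1,921.90 = $10,446.86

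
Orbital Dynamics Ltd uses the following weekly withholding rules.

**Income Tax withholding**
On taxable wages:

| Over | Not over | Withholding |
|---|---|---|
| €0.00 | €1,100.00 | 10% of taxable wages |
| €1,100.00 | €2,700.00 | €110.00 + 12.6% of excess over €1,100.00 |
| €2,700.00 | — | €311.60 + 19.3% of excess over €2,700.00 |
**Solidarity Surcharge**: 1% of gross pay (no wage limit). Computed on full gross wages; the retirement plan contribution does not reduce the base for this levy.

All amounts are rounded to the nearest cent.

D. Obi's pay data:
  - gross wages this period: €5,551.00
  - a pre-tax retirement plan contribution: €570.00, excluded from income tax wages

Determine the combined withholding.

€807.34

Income Tax: taxable = €5,551.00 − €570.00 = €4,981.00
  €311.60 + 19.3% × (€4,981.00 − €2,700.00) = €311.60 + 19.3% × €2,281.00 = €751.83
Solidarity Surcharge: 1% × €5,551.00 = €55.51
Total: €751.83 + €55.51 = €807.34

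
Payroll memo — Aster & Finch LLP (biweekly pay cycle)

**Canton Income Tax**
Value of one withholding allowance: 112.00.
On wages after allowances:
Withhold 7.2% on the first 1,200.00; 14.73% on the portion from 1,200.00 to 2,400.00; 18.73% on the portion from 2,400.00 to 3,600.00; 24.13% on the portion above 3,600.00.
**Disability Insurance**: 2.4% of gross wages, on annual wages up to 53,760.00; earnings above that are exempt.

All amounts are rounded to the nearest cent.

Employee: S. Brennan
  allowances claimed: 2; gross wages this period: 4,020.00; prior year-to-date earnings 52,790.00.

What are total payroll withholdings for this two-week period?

558.49

Canton Income Tax: taxable = 4,020.00 − 2×112.00 = 3,796.00
  487.92 + 24.13% × (3,796.00 − 3,600.00) = 487.92 + 24.13% × 196.00 = 535.21
Disability Insurance: cap 53,760.00 − YTD 52,790.00 = 970.00 subject; 2.4% × 970.00 = 23.28
Total: 535.21 + 23.28 = 558.49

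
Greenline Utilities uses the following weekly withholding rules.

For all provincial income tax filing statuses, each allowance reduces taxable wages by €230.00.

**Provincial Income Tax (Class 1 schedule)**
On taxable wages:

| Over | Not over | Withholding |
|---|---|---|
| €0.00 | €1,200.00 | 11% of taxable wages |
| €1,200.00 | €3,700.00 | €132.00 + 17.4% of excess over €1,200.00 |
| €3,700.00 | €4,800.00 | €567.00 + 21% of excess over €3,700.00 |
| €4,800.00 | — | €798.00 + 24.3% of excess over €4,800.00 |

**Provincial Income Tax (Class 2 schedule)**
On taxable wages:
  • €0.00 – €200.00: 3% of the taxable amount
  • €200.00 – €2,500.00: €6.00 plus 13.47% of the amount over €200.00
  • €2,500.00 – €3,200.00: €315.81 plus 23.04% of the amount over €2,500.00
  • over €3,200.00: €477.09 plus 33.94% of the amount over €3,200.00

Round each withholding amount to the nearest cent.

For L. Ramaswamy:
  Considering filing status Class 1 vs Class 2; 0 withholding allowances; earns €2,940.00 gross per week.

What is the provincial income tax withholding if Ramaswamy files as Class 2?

Provincial Income Tax (Class 2): taxable = €2,940.00
  €315.81 + 23.04% × (€2,940.00 − €2,500.00) = €315.81 + 23.04% × €440.00 = €417.19

€417.19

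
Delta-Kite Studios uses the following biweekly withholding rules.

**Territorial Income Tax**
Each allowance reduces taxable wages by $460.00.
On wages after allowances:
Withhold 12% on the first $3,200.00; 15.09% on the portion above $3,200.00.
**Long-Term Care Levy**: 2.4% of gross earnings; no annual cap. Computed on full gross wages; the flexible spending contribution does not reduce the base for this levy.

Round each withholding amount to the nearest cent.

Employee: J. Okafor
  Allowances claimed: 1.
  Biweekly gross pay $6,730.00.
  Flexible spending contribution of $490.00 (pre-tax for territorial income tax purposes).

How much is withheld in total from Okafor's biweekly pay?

Territorial Income Tax: taxable = $6,730.00 − $490.00 − 1×$460.00 = $5,780.00
  $384.00 + 15.09% × ($5,780.00 − $3,200.00) = $384.00 + 15.09% × $2,580.00 = $773.32
Long-Term Care Levy: 2.4% × $6,730.00 = $161.52
Total: $773.32 + $161.52 = $934.84

$934.84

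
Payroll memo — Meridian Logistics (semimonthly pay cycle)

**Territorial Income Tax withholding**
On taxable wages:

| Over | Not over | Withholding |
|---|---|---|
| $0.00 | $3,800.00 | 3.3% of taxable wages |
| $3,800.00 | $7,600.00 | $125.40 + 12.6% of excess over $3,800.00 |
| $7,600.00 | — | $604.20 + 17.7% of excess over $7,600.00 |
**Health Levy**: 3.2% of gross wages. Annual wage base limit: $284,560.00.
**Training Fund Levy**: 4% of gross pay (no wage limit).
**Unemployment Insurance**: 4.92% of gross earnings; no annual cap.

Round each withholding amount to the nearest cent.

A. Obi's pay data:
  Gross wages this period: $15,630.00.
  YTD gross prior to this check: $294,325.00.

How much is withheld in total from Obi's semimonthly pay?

$3,419.71

Territorial Income Tax: taxable = $15,630.00
  $604.20 + 17.7% × ($15,630.00 − $7,600.00) = $604.20 + 17.7% × $8,030.00 = $2,025.51
Health Levy: YTD $294,325.00 ≥ cap $284,560.00 → $0.00
Training Fund Levy: 4% × $15,630.00 = $625.20
Unemployment Insurance: 4.92% × $15,630.00 = $769.00
Total: $2,025.51 + $0.00 + $625.20 + $769.00 = $3,419.71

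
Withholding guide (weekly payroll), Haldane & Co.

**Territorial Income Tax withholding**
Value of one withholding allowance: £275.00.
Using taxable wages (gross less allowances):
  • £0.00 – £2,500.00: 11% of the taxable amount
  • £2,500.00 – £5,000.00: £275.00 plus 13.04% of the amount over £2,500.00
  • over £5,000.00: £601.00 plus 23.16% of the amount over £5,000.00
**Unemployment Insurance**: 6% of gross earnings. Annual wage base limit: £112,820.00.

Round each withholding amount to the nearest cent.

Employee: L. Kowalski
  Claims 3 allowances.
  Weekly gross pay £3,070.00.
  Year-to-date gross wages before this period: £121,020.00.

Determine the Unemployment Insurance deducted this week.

Unemployment Insurance: YTD £121,020.00 ≥ cap £112,820.00 → £0.00

£0.00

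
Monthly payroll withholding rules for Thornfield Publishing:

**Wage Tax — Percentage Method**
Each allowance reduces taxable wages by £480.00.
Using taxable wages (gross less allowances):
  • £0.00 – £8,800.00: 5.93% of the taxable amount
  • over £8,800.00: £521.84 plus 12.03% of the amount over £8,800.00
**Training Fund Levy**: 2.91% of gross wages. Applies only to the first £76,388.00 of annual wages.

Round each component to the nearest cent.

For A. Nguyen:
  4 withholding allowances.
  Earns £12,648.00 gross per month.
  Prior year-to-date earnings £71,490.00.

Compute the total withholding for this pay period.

Wage Tax: taxable = £12,648.00 − 4×£480.00 = £10,728.00
  £521.84 + 12.03% × (£10,728.00 − £8,800.00) = £521.84 + 12.03% × £1,928.00 = £753.78
Training Fund Levy: cap £76,388.00 − YTD £71,490.00 = £4,898.00 subject; 2.91% × £4,898.00 = £142.53
Total: £753.78 + £142.53 = £896.31

£896.31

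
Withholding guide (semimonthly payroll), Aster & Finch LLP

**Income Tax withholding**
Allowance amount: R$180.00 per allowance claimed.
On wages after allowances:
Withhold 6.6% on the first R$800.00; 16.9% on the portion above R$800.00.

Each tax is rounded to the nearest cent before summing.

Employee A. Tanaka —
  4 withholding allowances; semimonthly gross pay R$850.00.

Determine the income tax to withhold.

Income Tax: taxable = R$850.00 − 4×R$180.00 = R$130.00
  6.6% × R$130.00 = R$8.58

R$8.58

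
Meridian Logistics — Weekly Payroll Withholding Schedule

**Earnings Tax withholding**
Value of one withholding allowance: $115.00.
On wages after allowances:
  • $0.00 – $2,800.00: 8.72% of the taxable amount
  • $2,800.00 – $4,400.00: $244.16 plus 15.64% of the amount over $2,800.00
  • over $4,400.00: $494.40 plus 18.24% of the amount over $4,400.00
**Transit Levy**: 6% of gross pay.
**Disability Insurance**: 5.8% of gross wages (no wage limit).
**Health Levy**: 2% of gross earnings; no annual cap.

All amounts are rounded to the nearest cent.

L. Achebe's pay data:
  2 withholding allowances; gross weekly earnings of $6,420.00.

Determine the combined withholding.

Earnings Tax: taxable = $6,420.00 − 2×$115.00 = $6,190.00
  $494.40 + 18.24% × ($6,190.00 − $4,400.00) = $494.40 + 18.24% × $1,790.00 = $820.90
Transit Levy: 6% × $6,420.00 = $385.20
Disability Insurance: 5.8% × $6,420.00 = $372.36
Health Levy: 2% × $6,420.00 = $128.40
Total: $820.90 + $385.20 + $372.36 + $128.40 = $1,706.86

$1,706.86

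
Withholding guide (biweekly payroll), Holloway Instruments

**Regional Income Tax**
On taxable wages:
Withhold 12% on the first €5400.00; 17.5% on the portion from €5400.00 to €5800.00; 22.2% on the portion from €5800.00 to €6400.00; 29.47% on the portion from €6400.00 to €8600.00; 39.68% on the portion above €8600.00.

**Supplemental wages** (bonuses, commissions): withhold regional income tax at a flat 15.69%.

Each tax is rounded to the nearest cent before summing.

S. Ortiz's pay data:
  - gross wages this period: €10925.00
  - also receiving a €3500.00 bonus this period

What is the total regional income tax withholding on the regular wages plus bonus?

€2971.25

Regional Income Tax: taxable = €10925.00
  €1499.54 + 39.68% × (€10925.00 − €8600.00) = €1499.54 + 39.68% × €2325.00 = €2422.10
Supplemental (15.69% flat on bonus): 15.69% × €3500.00 = €549.15
Total regional income tax: €2422.10 + €549.15 = €2971.25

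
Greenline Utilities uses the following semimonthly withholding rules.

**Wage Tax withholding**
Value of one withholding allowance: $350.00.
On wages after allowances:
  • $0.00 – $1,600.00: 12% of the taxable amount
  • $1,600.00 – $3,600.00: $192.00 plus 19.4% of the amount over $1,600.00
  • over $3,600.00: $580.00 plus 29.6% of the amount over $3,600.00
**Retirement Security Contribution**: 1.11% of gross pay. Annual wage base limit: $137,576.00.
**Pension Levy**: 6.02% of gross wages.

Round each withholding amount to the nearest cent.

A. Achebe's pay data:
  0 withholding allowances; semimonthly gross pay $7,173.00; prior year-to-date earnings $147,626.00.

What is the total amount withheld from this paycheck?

Wage Tax: taxable = $7,173.00
  $580.00 + 29.6% × ($7,173.00 − $3,600.00) = $580.00 + 29.6% × $3,573.00 = $1,637.61
Retirement Security Contribution: YTD $147,626.00 ≥ cap $137,576.00 → $0.00
Pension Levy: 6.02% × $7,173.00 = $431.81
Total: $1,637.61 + $0.00 + $431.81 = $2,069.42

$2,069.42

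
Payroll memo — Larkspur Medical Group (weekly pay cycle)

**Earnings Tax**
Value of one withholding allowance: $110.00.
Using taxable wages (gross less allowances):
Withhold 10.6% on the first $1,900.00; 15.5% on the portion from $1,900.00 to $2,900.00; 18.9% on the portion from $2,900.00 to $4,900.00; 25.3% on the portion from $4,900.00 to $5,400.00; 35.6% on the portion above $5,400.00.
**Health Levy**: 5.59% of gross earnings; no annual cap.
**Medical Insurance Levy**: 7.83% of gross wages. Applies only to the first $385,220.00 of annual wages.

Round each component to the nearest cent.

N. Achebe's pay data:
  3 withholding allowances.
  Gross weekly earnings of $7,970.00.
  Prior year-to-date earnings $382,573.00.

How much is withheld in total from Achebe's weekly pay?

Earnings Tax: taxable = $7,970.00 − 3×$110.00 = $7,640.00
  $860.90 + 35.6% × ($7,640.00 − $5,400.00) = $860.90 + 35.6% × $2,240.00 = $1,658.34
Health Levy: 5.59% × $7,970.00 = $445.52
Medical Insurance Levy: cap $385,220.00 − YTD $382,573.00 = $2,647.00 subject; 7.83% × $2,647.00 = $207.26
Total: $1,658.34 + $445.52 + $207.26 = $2,311.12

$2,311.12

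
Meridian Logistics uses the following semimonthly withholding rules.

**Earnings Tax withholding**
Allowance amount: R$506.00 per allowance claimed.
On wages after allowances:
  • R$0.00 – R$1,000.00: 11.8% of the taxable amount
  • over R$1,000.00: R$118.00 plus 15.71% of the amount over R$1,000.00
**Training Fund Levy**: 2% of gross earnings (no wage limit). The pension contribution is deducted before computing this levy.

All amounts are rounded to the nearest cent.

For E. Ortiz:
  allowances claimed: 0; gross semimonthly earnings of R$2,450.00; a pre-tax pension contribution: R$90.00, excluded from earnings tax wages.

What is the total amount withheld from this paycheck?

Earnings Tax: taxable = R$2,450.00 − R$90.00 = R$2,360.00
  R$118.00 + 15.71% × (R$2,360.00 − R$1,000.00) = R$118.00 + 15.71% × R$1,360.00 = R$331.66
Training Fund Levy: 2% × R$2,360.00 = R$47.20
Total: R$331.66 + R$47.20 = R$378.86

R$378.86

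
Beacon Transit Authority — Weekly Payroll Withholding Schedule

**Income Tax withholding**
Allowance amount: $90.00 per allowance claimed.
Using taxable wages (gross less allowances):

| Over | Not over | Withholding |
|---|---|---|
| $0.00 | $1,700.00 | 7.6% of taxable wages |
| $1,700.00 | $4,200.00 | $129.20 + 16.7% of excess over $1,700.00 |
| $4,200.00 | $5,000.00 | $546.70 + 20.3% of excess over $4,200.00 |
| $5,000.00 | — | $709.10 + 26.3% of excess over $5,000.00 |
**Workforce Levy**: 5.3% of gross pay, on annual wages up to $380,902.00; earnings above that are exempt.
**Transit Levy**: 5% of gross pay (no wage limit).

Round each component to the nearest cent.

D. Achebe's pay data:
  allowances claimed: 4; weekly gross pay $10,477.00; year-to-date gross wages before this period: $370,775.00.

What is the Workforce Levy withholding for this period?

$536.73

Workforce Levy: cap $380,902.00 − YTD $370,775.00 = $10,127.00 subject; 5.3% × $10,127.00 = $536.73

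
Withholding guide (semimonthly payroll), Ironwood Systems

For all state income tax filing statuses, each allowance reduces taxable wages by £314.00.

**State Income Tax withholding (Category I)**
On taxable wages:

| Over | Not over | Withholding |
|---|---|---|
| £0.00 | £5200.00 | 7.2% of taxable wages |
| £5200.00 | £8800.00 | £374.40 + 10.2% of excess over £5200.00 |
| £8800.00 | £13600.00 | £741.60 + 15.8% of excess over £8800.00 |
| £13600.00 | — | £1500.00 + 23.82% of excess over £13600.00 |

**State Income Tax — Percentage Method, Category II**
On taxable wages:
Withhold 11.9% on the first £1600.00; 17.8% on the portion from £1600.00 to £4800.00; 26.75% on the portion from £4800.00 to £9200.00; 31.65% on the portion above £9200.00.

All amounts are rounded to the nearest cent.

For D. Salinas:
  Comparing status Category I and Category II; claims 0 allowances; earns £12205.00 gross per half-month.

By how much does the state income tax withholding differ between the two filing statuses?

£1608.49

State Income Tax (Category I): taxable = £12205.00
  £741.60 + 15.8% × (£12205.00 − £8800.00) = £741.60 + 15.8% × £3405.00 = £1279.59
State Income Tax (Category II): taxable = £12205.00
  £1937.00 + 31.65% × (£12205.00 − £9200.00) = £1937.00 + 31.65% × £3005.00 = £2888.08
Difference: |£1279.59 − £2888.08| = £1608.49 (higher under Category II)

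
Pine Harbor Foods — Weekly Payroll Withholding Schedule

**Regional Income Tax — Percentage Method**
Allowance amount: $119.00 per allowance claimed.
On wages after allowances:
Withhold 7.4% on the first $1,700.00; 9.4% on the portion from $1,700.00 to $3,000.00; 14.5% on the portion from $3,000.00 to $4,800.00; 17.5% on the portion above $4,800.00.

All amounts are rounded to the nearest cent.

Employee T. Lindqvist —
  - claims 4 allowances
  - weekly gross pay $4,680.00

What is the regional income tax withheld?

Regional Income Tax: taxable = $4,680.00 − 4×$119.00 = $4,204.00
  $248.00 + 14.5% × ($4,204.00 − $3,000.00) = $248.00 + 14.5% × $1,204.00 = $422.58

$422.58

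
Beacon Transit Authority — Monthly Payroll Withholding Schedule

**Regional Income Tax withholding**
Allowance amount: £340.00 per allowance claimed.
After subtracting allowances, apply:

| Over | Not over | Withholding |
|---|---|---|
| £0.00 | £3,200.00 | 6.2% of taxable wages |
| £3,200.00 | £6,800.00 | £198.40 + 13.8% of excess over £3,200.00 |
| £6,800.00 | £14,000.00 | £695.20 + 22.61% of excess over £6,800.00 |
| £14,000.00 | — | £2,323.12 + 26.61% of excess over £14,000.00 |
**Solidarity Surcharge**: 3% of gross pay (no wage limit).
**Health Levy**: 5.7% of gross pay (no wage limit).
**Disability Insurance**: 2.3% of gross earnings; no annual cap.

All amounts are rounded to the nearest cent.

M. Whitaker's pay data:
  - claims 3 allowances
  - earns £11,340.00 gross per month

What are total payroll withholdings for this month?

£2,738.47

Regional Income Tax: taxable = £11,340.00 − 3×£340.00 = £10,320.00
  £695.20 + 22.61% × (£10,320.00 − £6,800.00) = £695.20 + 22.61% × £3,520.00 = £1,491.07
Solidarity Surcharge: 3% × £11,340.00 = £340.20
Health Levy: 5.7% × £11,340.00 = £646.38
Disability Insurance: 2.3% × £11,340.00 = £260.82
Total: £1,491.07 + £340.20 + £646.38 + £260.82 = £2,738.47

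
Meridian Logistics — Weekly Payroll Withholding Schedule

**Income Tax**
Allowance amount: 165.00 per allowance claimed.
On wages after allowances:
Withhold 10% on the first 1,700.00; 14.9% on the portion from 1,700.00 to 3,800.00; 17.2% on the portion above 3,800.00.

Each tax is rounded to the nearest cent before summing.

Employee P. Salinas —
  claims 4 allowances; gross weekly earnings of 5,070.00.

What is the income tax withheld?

587.82

Income Tax: taxable = 5,070.00 − 4×165.00 = 4,410.00
  482.90 + 17.2% × (4,410.00 − 3,800.00) = 482.90 + 17.2% × 610.00 = 587.82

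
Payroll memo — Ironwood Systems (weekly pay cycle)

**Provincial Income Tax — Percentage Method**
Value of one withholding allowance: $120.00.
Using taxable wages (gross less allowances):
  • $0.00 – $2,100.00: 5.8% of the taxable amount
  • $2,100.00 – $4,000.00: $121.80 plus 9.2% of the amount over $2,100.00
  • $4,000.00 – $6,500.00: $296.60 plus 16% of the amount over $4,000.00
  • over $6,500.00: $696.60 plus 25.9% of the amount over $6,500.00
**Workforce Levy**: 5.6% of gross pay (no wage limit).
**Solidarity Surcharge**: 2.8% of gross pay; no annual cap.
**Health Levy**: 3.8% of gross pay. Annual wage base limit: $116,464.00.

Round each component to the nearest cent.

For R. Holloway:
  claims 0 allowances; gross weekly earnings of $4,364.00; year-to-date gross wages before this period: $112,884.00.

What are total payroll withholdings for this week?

$857.45

Provincial Income Tax: taxable = $4,364.00
  $296.60 + 16% × ($4,364.00 − $4,000.00) = $296.60 + 16% × $364.00 = $354.84
Workforce Levy: 5.6% × $4,364.00 = $244.38
Solidarity Surcharge: 2.8% × $4,364.00 = $122.19
Health Levy: cap $116,464.00 − YTD $112,884.00 = $3,580.00 subject; 3.8% × $3,580.00 = $136.04
Total: $354.84 + $244.38 + $122.19 + $136.04 = $857.45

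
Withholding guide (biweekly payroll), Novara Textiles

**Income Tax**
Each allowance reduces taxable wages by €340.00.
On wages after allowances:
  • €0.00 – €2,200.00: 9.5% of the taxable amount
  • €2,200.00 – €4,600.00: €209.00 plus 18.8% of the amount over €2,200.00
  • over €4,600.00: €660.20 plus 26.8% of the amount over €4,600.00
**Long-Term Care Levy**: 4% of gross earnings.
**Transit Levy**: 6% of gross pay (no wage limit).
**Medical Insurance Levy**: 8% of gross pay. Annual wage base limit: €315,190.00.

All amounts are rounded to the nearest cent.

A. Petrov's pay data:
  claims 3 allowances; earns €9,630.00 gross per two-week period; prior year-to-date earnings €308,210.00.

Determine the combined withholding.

€3,256.28

Income Tax: taxable = €9,630.00 − 3×€340.00 = €8,610.00
  €660.20 + 26.8% × (€8,610.00 − €4,600.00) = €660.20 + 26.8% × €4,010.00 = €1,734.88
Long-Term Care Levy: 4% × €9,630.00 = €385.20
Transit Levy: 6% × €9,630.00 = €577.80
Medical Insurance Levy: cap €315,190.00 − YTD €308,210.00 = €6,980.00 subject; 8% × €6,980.00 = €558.40
Total: €1,734.88 + €385.20 + €577.80 + €558.40 = €3,256.28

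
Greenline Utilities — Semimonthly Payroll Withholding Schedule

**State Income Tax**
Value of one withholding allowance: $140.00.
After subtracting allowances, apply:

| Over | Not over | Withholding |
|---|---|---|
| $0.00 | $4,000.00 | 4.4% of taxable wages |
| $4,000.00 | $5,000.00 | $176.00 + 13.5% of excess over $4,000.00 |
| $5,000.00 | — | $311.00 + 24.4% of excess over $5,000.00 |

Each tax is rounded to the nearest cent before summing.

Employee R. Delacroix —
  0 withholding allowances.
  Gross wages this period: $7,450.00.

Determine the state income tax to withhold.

State Income Tax: taxable = $7,450.00
  $311.00 + 24.4% × ($7,450.00 − $5,000.00) = $311.00 + 24.4% × $2,450.00 = $908.80

$908.80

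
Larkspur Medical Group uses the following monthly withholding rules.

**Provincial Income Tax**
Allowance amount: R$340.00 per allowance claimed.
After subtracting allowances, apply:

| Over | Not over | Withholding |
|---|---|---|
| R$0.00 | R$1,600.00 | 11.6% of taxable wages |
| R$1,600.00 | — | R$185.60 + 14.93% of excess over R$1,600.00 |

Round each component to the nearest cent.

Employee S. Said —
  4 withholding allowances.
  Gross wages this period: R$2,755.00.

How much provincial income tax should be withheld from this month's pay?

Provincial Income Tax: taxable = R$2,755.00 − 4×R$340.00 = R$1,395.00
  11.6% × R$1,395.00 = R$161.82

R$161.82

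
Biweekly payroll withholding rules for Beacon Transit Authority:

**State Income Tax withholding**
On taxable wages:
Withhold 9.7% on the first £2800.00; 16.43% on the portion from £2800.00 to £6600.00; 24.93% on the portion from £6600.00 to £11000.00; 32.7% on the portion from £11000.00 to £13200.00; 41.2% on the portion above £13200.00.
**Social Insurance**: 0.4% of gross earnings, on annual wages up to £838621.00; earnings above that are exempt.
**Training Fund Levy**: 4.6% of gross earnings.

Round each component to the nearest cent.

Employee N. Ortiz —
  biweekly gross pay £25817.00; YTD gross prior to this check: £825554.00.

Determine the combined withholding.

£9150.31

State Income Tax: taxable = £25817.00
  £2712.26 + 41.2% × (£25817.00 − £13200.00) = £2712.26 + 41.2% × £12617.00 = £7910.46
Social Insurance: cap £838621.00 − YTD £825554.00 = £13067.00 subject; 0.4% × £13067.00 = £52.27
Training Fund Levy: 4.6% × £25817.00 = £1187.58
Total: £7910.46 + £52.27 + £1187.58 = £9150.31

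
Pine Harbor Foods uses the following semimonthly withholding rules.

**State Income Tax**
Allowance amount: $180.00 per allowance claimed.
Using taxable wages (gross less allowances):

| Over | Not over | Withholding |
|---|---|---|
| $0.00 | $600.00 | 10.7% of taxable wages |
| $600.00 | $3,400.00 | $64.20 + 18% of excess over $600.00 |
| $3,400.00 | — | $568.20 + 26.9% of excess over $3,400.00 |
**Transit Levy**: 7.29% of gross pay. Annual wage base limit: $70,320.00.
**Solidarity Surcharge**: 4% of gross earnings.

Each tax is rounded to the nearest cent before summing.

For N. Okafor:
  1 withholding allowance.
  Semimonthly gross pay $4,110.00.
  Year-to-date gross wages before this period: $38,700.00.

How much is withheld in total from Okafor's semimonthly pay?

State Income Tax: taxable = $4,110.00 − 1×$180.00 = $3,930.00
  $568.20 + 26.9% × ($3,930.00 − $3,400.00) = $568.20 + 26.9% × $530.00 = $710.77
Transit Levy: 7.29% × $4,110.00 = $299.62
Solidarity Surcharge: 4% × $4,110.00 = $164.40
Total: $710.77 + $299.62 + $164.40 = $1,174.79

$1,174.79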